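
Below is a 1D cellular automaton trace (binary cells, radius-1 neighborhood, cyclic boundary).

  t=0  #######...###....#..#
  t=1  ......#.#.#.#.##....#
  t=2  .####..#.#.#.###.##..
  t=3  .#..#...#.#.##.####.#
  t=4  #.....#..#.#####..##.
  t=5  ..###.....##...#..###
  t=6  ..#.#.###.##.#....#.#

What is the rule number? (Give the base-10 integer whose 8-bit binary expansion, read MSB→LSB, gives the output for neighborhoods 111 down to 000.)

  [7] ### => .  t=0,i=0
  [6] ##. => #  t=0,i=6
  [5] #.# => #  t=1,i=7
  [4] #.. => .  t=0,i=7
  [3] .## => #  t=0,i=10
  [2] .#. => .  t=0,i=17
  [1] ..# => .  t=0,i=9
  [0] ... => #  t=0,i=8
  bits 01101001 = 105

105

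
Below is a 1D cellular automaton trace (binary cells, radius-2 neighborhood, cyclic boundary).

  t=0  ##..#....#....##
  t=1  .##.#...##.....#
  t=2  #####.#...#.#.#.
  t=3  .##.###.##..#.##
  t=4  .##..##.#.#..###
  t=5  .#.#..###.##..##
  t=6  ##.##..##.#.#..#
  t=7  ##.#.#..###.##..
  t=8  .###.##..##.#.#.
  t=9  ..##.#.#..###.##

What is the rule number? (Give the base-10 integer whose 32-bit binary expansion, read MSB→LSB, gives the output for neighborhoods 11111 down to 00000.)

  [31] ##### => #  t=2,i=2
  [30] ####. => .  t=0,i=0
  [29] ###.# => #  t=2,i=4
  [28] ###.. => #  t=0,i=1
  [27] ##.## => .  t=3,i=0
  [26] ##.#. => #  t=1,i=3
  [25] ##..# => #  t=0,i=2
  [24] ##... => #  t=1,i=10
  [23] #.### => .  t=2,i=0
  [22] #.##. => #  t=1,i=1
  [21] #.#.# => #  t=2,i=12
  [20] #.#.. => #  t=1,i=4
  [19] #..## => .  t=4,i=4
  [18] #..#. => .  t=0,i=3
  [17] #...# => #  t=1,i=6
  [16] #.... => .  t=0,i=6
  [15] .#### => #  t=0,i=15
  [14] .###. => #  t=3,i=5
  [13] .##.# => #  t=1,i=2
  [12] .##.. => .  t=1,i=9
  [11] .#.## => #  t=1,i=0
  [10] .#.#. => .  t=2,i=11
  [9] .#..# => #  t=4,i=11
  [8] .#... => .  t=0,i=5
  [7] ..### => .  t=0,i=14
  [6] ..##. => .  t=1,i=8
  [5] ..#.# => .  t=1,i=15
  [4] ..#.. => #  t=0,i=4
  [3] ...## => .  t=0,i=13
  [2] ...#. => #  t=0,i=8
  [1] ....# => .  t=0,i=7
  [0] ..... => #  t=1,i=12
  bits 10110111011100101110101000010101 = 3077761557

3077761557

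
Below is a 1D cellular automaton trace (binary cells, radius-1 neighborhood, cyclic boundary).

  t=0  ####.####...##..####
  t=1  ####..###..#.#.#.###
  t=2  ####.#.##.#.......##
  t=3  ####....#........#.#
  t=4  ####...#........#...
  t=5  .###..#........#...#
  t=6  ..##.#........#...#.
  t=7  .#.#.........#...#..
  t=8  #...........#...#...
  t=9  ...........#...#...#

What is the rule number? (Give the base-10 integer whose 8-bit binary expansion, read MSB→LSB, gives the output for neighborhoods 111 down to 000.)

194

  ### -> #   bit 7 = 1  t=0,i=0
  ##. -> #   bit 6 = 1  t=0,i=3
  #.# -> .   bit 5 = 0  t=0,i=4
  #.. -> .   bit 4 = 0  t=0,i=9
  .## -> .   bit 3 = 0  t=0,i=5
  .#. -> .   bit 2 = 0  t=1,i=11
  ..# -> #   bit 1 = 1  t=0,i=11
  ... -> .   bit 0 = 0  t=0,i=10
  bits 11000010 = 194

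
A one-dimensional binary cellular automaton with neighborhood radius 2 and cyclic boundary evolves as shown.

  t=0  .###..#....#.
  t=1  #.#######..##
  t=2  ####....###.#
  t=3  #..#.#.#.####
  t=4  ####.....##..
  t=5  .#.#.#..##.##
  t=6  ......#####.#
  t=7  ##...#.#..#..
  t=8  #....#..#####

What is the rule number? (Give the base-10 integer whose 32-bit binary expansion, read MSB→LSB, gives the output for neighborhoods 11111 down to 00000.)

  [31] ##### => .  t=1,i=4
  [30] ####. => .  t=1,i=7
  [29] ###.# => #  t=1,i=0
  [28] ###.. => #  t=0,i=3
  [27] ##.## => #  t=1,i=1
  [26] ##.#. => .  t=5,i=0
  [25] ##..# => #  t=0,i=4
  [24] ##... => .  t=2,i=4
  [23] #.### => #  t=1,i=2
  [22] #.##. => .  t=5,i=11
  [21] #.#.# => .  t=3,i=5
  [20] #.#.. => .  t=5,i=5
  [19] #..## => #  t=0,i=0
  [18] #..#. => #  t=0,i=5
  [17] #...# => .  t=7,i=3
  [16] #.... => #  t=0,i=8
  [15] .#### => #  t=1,i=3
  [14] .###. => #  t=0,i=2
  [13] .##.# => #  t=5,i=9
  [12] .##.. => .  t=4,i=10
  [11] .#.## => .  t=3,i=8
  [10] .#.#. => .  t=3,i=4
  [9] .#..# => #  t=0,i=12
  [8] .#... => #  t=0,i=7
  [7] ..### => .  t=0,i=1
  [6] ..##. => #  t=4,i=9
  [5] ..#.# => #  t=3,i=3
  [4] ..#.. => #  t=0,i=6
  [3] ...## => #  t=2,i=7
  [2] ...#. => .  t=0,i=10
  [1] ....# => .  t=0,i=9
  [0] ..... => .  t=4,i=6
  bits 00111010100011011110001101111000 = 982377336

982377336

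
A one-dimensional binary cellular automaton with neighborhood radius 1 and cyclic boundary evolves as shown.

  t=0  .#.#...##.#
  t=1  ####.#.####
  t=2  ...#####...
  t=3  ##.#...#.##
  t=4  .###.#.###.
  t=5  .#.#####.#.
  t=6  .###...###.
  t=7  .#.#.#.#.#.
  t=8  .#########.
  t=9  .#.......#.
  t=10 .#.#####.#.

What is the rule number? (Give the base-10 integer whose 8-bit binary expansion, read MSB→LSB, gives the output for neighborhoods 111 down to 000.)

109

  ### -> .   bit 7 = 0  t=1,i=0
  ##. -> #   bit 6 = 1  t=0,i=8
  #.# -> #   bit 5 = 1  t=0,i=0
  #.. -> .   bit 4 = 0  t=0,i=4
  .## -> #   bit 3 = 1  t=0,i=7
  .#. -> #   bit 2 = 1  t=0,i=1
  ..# -> .   bit 1 = 0  t=0,i=6
  ... -> #   bit 0 = 1  t=0,i=5
  bits 01101101 = 109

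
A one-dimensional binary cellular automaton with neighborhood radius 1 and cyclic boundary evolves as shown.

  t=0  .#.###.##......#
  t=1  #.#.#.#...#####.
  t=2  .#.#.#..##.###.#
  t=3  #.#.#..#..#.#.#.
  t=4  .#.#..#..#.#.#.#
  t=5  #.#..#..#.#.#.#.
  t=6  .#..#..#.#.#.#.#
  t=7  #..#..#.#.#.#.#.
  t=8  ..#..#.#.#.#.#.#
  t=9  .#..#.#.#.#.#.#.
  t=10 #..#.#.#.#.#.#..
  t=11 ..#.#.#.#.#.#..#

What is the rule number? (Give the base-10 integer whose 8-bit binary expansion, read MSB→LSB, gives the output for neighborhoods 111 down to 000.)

  [7] ### => #  t=0,i=4
  [6] ##. => .  t=0,i=5
  [5] #.# => #  t=0,i=0
  [4] #.. => .  t=0,i=9
  [3] .## => .  t=0,i=3
  [2] .#. => .  t=0,i=1
  [1] ..# => #  t=0,i=14
  [0] ... => #  t=0,i=10
  bits 10100011 = 163

163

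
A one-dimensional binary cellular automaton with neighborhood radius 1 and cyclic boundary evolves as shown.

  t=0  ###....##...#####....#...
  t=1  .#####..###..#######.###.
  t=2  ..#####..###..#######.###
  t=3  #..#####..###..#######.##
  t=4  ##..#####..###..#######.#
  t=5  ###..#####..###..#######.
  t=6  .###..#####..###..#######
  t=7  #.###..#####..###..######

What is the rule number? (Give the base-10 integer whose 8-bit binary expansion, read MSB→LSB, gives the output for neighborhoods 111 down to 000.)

  ###|#  b7=1 t=0,i=1
  ##.|#  b6=1 t=0,i=2
  #.#|#  b5=1 t=1,i=20
  #..|#  b4=1 t=0,i=3
  .##|.  b3=0 t=0,i=0
  .#.|#  b2=1 t=0,i=21
  ..#|.  b1=0 t=0,i=6
  ...|#  b0=1 t=0,i=4
  bits 11110101 = 245

245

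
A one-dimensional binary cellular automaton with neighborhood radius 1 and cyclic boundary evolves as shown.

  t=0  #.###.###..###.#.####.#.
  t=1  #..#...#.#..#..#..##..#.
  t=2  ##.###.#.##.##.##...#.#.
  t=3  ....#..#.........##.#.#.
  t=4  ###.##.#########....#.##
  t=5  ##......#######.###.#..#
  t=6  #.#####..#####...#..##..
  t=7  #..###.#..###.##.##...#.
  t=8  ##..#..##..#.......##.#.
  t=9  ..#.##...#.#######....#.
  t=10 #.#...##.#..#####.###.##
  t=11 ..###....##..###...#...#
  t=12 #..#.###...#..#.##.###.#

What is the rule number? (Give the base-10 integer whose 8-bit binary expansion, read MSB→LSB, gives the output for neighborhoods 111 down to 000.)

  [7] ### => #  t=0,i=3
  [6] ##. => .  t=0,i=4
  [5] #.# => .  t=0,i=1
  [4] #.. => #  t=0,i=9
  [3] .## => .  t=0,i=2
  [2] .#. => #  t=0,i=0
  [1] ..# => .  t=0,i=10
  [0] ... => #  t=1,i=5
  bits 10010101 = 149

149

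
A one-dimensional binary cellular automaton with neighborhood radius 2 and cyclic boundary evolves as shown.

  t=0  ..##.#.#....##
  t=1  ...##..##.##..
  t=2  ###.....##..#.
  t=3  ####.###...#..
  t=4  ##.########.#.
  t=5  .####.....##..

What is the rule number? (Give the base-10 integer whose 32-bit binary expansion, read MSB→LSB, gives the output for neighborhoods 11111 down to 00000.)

1033298831

  [31] ##### => .  t=4,i=5
  [30] ####. => .  t=3,i=2
  [29] ###.# => #  t=3,i=3
  [28] ###.. => #  t=2,i=2
  [27] ##.## => #  t=1,i=9
  [26] ##.#. => #  t=0,i=4
  [25] ##..# => .  t=0,i=0
  [24] ##... => #  t=1,i=12
  [23] #.### => #  t=2,i=0
  [22] #.##. => .  t=1,i=10
  [21] #.#.# => .  t=0,i=5
  [20] #.#.. => #  t=0,i=7
  [19] #..## => .  t=0,i=1
  [18] #..#. => #  t=2,i=11
  [17] #...# => #  t=3,i=9
  [16] #.... => .  t=0,i=9
  [15] .#### => #  t=3,i=1
  [14] .###. => #  t=2,i=1
  [13] .##.# => #  t=0,i=3
  [12] .##.. => .  t=0,i=13
  [11] .#.## => .  t=2,i=13
  [10] .#.#. => .  t=0,i=6
  [9] .#..# => #  t=3,i=12
  [8] .#... => #  t=0,i=8
  [7] ..### => #  t=3,i=0
  [6] ..##. => .  t=0,i=2
  [5] ..#.# => .  t=2,i=12
  [4] ..#.. => .  t=3,i=11
  [3] ...## => #  t=0,i=11
  [2] ...#. => #  t=3,i=10
  [1] ....# => #  t=0,i=10
  [0] ..... => #  t=1,i=0
  bits 00111101100101101110001110001111 = 1033298831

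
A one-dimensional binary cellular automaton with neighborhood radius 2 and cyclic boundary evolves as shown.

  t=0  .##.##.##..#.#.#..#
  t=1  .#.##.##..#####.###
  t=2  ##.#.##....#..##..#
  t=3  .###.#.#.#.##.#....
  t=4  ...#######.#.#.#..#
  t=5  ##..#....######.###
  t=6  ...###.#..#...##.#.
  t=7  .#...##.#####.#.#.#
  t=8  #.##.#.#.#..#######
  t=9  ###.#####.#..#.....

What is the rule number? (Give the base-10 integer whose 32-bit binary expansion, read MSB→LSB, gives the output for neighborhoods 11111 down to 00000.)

761694066

  nb #####: next=.  (t=1,i=12, bit31=0)
  nb ####.: next=.  (t=1,i=13, bit30=0)
  nb ###.#: next=#  (t=1,i=14, bit29=1)
  nb ###..: next=.  (t=5,i=1, bit28=0)
  nb ##.##: next=#  (t=0,i=3, bit27=1)
  nb ##.#.: next=#  (t=1,i=0, bit26=1)
  nb ##..#: next=.  (t=0,i=9, bit25=0)
  nb ##...: next=#  (t=2,i=7, bit24=1)
  nb #.###: next=.  (t=1,i=16, bit23=0)
  nb #.##.: next=#  (t=0,i=1, bit22=1)
  nb #.#.#: next=#  (t=0,i=13, bit21=1)
  nb #.#..: next=.  (t=0,i=15, bit20=0)
  nb #..##: next=.  (t=1,i=9, bit19=0)
  nb #..#.: next=#  (t=0,i=10, bit18=1)
  nb #...#: next=#  (t=4,i=1, bit17=1)
  nb #....: next=.  (t=2,i=8, bit16=0)
  nb .####: next=#  (t=1,i=11, bit15=1)
  nb .###.: next=.  (t=1,i=17, bit14=0)
  nb .##.#: next=.  (t=0,i=2, bit13=0)
  nb .##..: next=.  (t=0,i=8, bit12=0)
  nb .#.##: next=.  (t=0,i=0, bit11=0)
  nb .#.#.: next=#  (t=0,i=12, bit10=1)
  nb .#..#: next=#  (t=0,i=16, bit9=1)
  nb .#...: next=#  (t=3,i=15, bit8=1)
  nb ..###: next=.  (t=1,i=10, bit7=0)
  nb ..##.: next=#  (t=2,i=14, bit6=1)
  nb ..#.#: next=#  (t=0,i=11, bit5=1)
  nb ..#..: next=#  (t=2,i=11, bit4=1)
  nb ...##: next=.  (t=3,i=0, bit3=0)
  nb ...#.: next=.  (t=2,i=10, bit2=0)
  nb ....#: next=#  (t=2,i=9, bit1=1)
  nb .....: next=.  (t=3,i=17, bit0=0)
  bits 00101101011001101000011101110010 = 761694066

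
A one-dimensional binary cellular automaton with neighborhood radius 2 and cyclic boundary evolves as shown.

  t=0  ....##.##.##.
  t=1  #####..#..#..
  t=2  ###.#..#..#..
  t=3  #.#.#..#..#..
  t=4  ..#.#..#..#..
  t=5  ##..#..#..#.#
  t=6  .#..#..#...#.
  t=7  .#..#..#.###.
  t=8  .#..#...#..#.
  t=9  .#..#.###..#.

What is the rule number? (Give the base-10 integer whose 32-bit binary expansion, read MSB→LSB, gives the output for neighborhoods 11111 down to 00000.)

  #####|#  b31=1 t=1,i=2
  ####.|.  b30=0 t=1,i=3
  ###.#|#  b29=1 t=2,i=2
  ###..|#  b28=1 t=1,i=4
  ##.##|.  b27=0 t=0,i=6
  ##.#.|.  b26=0 t=2,i=3
  ##..#|.  b25=0 t=1,i=5
  ##...|.  b24=0 t=0,i=12
  #.###|.  b23=0 t=5,i=12
  #.##.|#  b22=1 t=0,i=7
  #.#.#|#  b21=1 t=3,i=2
  #.#..|#  b20=1 t=2,i=4
  #..##|.  b19=0 t=1,i=12
  #..#.|.  b18=0 t=1,i=6
  #...#|#  b17=1 t=6,i=9
  #....|#  b16=1 t=0,i=0
  .####|#  b15=1 t=1,i=1
  .###.|.  b14=0 t=2,i=1
  .##.#|.  b13=0 t=0,i=5
  .##..|.  b12=0 t=0,i=11
  .#.##|#  b11=1 t=5,i=11
  .#.#.|.  b10=0 t=3,i=1
  .#..#|.  b9=0 t=1,i=8
  .#...|.  b8=0 t=4,i=11
  ..###|#  b7=1 t=1,i=0
  ..##.|#  b6=1 t=0,i=4
  ..#.#|.  b5=0 t=3,i=0
  ..#..|#  b4=1 t=1,i=7
  ...##|#  b3=1 t=0,i=3
  ...#.|#  b2=1 t=4,i=1
  ....#|#  b1=1 t=0,i=2
  .....|#  b0=1 t=0,i=1
  bits 10110000011100111000100011011111 = 2960361695

2960361695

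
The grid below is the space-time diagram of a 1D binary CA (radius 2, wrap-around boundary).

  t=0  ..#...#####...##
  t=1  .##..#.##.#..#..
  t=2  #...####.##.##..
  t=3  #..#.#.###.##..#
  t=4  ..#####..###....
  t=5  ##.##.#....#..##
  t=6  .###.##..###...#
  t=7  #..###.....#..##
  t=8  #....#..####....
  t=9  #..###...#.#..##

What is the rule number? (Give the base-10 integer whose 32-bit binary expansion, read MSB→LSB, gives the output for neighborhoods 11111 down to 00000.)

  nb #####: next=#  (t=0,i=8, bit31=1)
  nb ####.: next=.  (t=0,i=9, bit30=0)
  nb ###.#: next=#  (t=2,i=7, bit29=1)
  nb ###..: next=#  (t=0,i=10, bit28=1)
  nb ##.##: next=#  (t=2,i=8, bit27=1)
  nb ##.#.: next=#  (t=1,i=9, bit26=1)
  nb ##..#: next=.  (t=0,i=0, bit25=0)
  nb ##...: next=.  (t=0,i=11, bit24=0)
  nb #.###: next=.  (t=3,i=7, bit23=0)
  nb #.##.: next=#  (t=1,i=7, bit22=1)
  nb #.#.#: next=#  (t=3,i=5, bit21=1)
  nb #.#..: next=#  (t=1,i=10, bit20=1)
  nb #..##: next=.  (t=3,i=14, bit19=0)
  nb #..#.: next=#  (t=0,i=1, bit18=1)
  nb #...#: next=.  (t=0,i=4, bit17=0)
  nb #....: next=.  (t=4,i=13, bit16=0)
  nb .####: next=#  (t=0,i=7, bit15=1)
  nb .###.: next=.  (t=3,i=8, bit14=0)
  nb .##.#: next=.  (t=1,i=8, bit13=0)
  nb .##..: next=.  (t=0,i=15, bit12=0)
  nb .#.##: next=#  (t=1,i=6, bit11=1)
  nb .#.#.: next=#  (t=3,i=4, bit10=1)
  nb .#..#: next=.  (t=1,i=11, bit9=0)
  nb .#...: next=.  (t=0,i=3, bit8=0)
  nb ..###: next=.  (t=0,i=6, bit7=0)
  nb ..##.: next=.  (t=0,i=14, bit6=0)
  nb ..#.#: next=#  (t=1,i=5, bit5=1)
  nb ..#..: next=#  (t=0,i=2, bit4=1)
  nb ...##: next=#  (t=0,i=5, bit3=1)
  nb ...#.: next=#  (t=5,i=10, bit2=1)
  nb ....#: next=#  (t=4,i=0, bit1=1)
  nb .....: next=#  (t=4,i=14, bit0=1)
  bits 10111100011101001000110000111111 = 3161754687

3161754687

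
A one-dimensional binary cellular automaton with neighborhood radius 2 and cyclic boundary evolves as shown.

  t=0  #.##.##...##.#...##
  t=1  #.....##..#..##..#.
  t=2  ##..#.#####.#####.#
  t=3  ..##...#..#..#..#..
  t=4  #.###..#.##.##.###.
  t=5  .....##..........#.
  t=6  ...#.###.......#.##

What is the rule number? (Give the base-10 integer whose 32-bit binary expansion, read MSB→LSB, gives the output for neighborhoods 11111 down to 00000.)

  #####|.  b31=0 t=2,i=8
  ####.|.  b30=0 t=2,i=9
  ###.#|#  b29=1 t=0,i=0
  ###..|.  b28=0 t=2,i=1
  ##.##|.  b27=0 t=0,i=1
  ##.#.|.  b26=0 t=0,i=12
  ##..#|#  b25=1 t=1,i=8
  ##...|#  b24=1 t=0,i=7
  #.###|.  b23=0 t=2,i=6
  #.##.|.  b22=0 t=0,i=2
  #.#.#|.  b21=0 t=4,i=0
  #.#..|#  b20=1 t=0,i=13
  #..##|#  b19=1 t=1,i=12
  #..#.|#  b18=1 t=1,i=9
  #...#|.  b17=0 t=0,i=8
  #....|.  b16=0 t=1,i=2
  .####|#  b15=1 t=2,i=7
  .###.|.  b14=0 t=0,i=18
  .##.#|.  b13=0 t=0,i=3
  .##..|#  b12=1 t=0,i=6
  .#.##|.  b11=0 t=2,i=5
  .#.#.|#  b10=1 t=1,i=18
  .#..#|.  b9=0 t=1,i=11
  .#...|#  b8=1 t=0,i=14
  ..###|#  b7=1 t=0,i=17
  ..##.|#  b6=1 t=0,i=10
  ..#.#|.  b5=0 t=1,i=17
  ..#..|#  b4=1 t=1,i=10
  ...##|.  b3=0 t=0,i=9
  ...#.|.  b2=0 t=3,i=6
  ....#|#  b1=1 t=1,i=4
  .....|.  b0=0 t=1,i=3
  bits 00100011000111001001010111010010 = 589075922

589075922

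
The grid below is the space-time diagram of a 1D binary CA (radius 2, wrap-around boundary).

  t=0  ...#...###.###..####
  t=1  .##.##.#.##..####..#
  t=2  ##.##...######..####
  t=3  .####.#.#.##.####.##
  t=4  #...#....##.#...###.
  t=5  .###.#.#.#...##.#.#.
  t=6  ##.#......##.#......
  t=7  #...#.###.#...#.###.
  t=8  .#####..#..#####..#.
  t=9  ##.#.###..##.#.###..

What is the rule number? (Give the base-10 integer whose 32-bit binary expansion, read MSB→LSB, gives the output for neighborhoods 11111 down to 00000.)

  nb #####: next=#  (t=2,i=10, bit31=1)
  nb ####.: next=.  (t=0,i=18, bit30=0)
  nb ###.#: next=#  (t=0,i=9, bit29=1)
  nb ###..: next=#  (t=0,i=13, bit28=1)
  nb ##.##: next=#  (t=0,i=10, bit27=1)
  nb ##.#.: next=.  (t=1,i=6, bit26=0)
  nb ##..#: next=#  (t=0,i=14, bit25=1)
  nb ##...: next=.  (t=0,i=0, bit24=0)
  nb #.###: next=.  (t=0,i=11, bit23=0)
  nb #.##.: next=#  (t=1,i=1, bit22=1)
  nb #.#.#: next=.  (t=1,i=7, bit21=0)
  nb #.#..: next=.  (t=4,i=0, bit20=0)
  nb #..##: next=#  (t=0,i=15, bit19=1)
  nb #..#.: next=#  (t=1,i=18, bit18=1)
  nb #...#: next=#  (t=0,i=1, bit17=1)
  nb #....: next=.  (t=4,i=6, bit16=0)
  nb .####: next=.  (t=0,i=17, bit15=0)
  nb .###.: next=.  (t=0,i=8, bit14=0)
  nb .##.#: next=.  (t=1,i=2, bit13=0)
  nb .##..: next=#  (t=1,i=10, bit12=1)
  nb .#.##: next=#  (t=1,i=0, bit11=1)
  nb .#.#.: next=.  (t=3,i=7, bit10=0)
  nb .#..#: next=.  (t=5,i=19, bit9=0)
  nb .#...: next=#  (t=0,i=4, bit8=1)
  nb ..###: next=#  (t=0,i=7, bit7=1)
  nb ..##.: next=#  (t=4,i=9, bit6=1)
  nb ..#.#: next=#  (t=1,i=19, bit5=1)
  nb ..#..: next=.  (t=0,i=3, bit4=0)
  nb ...##: next=.  (t=0,i=6, bit3=0)
  nb ...#.: next=#  (t=0,i=2, bit2=1)
  nb ....#: next=#  (t=4,i=7, bit1=1)
  nb .....: next=#  (t=6,i=6, bit0=1)
  bits 10111010010011100001100111100111 = 3125680615

3125680615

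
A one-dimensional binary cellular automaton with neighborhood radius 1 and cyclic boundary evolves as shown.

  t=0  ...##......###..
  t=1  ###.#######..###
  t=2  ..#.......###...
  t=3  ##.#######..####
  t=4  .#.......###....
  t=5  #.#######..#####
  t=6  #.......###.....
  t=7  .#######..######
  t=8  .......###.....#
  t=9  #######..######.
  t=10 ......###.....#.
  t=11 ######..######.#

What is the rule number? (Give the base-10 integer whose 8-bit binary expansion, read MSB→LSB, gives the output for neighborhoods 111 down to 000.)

83

  nb ###: next=.  (t=0,i=12, bit7=0)
  nb ##.: next=#  (t=0,i=4, bit6=1)
  nb #.#: next=.  (t=1,i=3, bit5=0)
  nb #..: next=#  (t=0,i=5, bit4=1)
  nb .##: next=.  (t=0,i=3, bit3=0)
  nb .#.: next=.  (t=2,i=2, bit2=0)
  nb ..#: next=#  (t=0,i=2, bit1=1)
  nb ...: next=#  (t=0,i=0, bit0=1)
  bits 01010011 = 83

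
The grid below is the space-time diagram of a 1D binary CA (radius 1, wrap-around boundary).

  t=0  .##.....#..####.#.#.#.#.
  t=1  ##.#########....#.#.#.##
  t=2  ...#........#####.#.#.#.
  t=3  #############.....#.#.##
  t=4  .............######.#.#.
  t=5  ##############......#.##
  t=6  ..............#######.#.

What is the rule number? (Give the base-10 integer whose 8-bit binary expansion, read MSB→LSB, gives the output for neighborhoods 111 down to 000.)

31

  ###|.  b7=0 t=0,i=12
  ##.|.  b6=0 t=0,i=2
  #.#|.  b5=0 t=0,i=15
  #..|#  b4=1 t=0,i=3
  .##|#  b3=1 t=0,i=1
  .#.|#  b2=1 t=0,i=8
  ..#|#  b1=1 t=0,i=0
  ...|#  b0=1 t=0,i=4
  bits 00011111 = 31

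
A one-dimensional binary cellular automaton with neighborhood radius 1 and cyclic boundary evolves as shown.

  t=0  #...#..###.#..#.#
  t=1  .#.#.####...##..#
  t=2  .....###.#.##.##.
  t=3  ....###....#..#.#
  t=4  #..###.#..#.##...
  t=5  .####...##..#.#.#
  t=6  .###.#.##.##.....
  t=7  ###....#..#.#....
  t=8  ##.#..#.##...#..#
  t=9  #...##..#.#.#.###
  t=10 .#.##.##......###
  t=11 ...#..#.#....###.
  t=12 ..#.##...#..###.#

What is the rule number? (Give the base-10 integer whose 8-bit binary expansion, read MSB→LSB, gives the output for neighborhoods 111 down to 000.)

154

  [7] ### => #  t=0,i=8
  [6] ##. => .  t=0,i=0
  [5] #.# => .  t=0,i=10
  [4] #.. => #  t=0,i=1
  [3] .## => #  t=0,i=7
  [2] .#. => .  t=0,i=4
  [1] ..# => #  t=0,i=3
  [0] ... => .  t=0,i=2
  bits 10011010 = 154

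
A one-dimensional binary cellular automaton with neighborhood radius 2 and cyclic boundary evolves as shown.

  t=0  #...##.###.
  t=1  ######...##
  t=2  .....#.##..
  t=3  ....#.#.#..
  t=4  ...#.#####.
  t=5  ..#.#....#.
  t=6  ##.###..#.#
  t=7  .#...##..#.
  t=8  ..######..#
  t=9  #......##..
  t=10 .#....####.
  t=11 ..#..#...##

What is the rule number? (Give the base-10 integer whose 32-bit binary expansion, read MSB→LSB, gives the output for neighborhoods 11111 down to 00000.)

909262668

  ##### -> .   bit 31 = 0  t=1,i=0
  ####. -> .   bit 30 = 0  t=1,i=4
  ###.# -> #   bit 29 = 1  t=0,i=9
  ###.. -> #   bit 28 = 1  t=1,i=5
  ##.## -> .   bit 27 = 0  t=0,i=6
  ##.#. -> #   bit 26 = 1  t=0,i=10
  ##..# -> #   bit 25 = 1  t=6,i=6
  ##... -> .   bit 24 = 0  t=1,i=6
  #.### -> .   bit 23 = 0  t=0,i=7
  #.##. -> .   bit 22 = 0  t=2,i=7
  #.#.# -> #   bit 21 = 1  t=3,i=6
  #.#.. -> #   bit 20 = 1  t=0,i=0
  #..## -> .   bit 19 = 0  t=8,i=1
  #..#. -> .   bit 18 = 0  t=6,i=7
  #...# -> #   bit 17 = 1  t=0,i=2
  #.... -> .   bit 16 = 0  t=2,i=10
  .#### -> .   bit 15 = 0  t=1,i=10
  .###. -> .   bit 14 = 0  t=0,i=8
  .##.# -> #   bit 13 = 1  t=0,i=5
  .##.. -> #   bit 12 = 1  t=2,i=8
  .#.## -> #   bit 11 = 1  t=2,i=6
  .#.#. -> #   bit 10 = 1  t=3,i=5
  .#..# -> #   bit 9 = 1  t=7,i=10
  .#... -> #   bit 8 = 1  t=0,i=1
  ..### -> .   bit 7 = 0  t=1,i=9
  ..##. -> #   bit 6 = 1  t=0,i=4
  ..#.# -> .   bit 5 = 0  t=2,i=5
  ..#.. -> .   bit 4 = 0  t=5,i=9
  ...## -> #   bit 3 = 1  t=0,i=3
  ...#. -> #   bit 2 = 1  t=2,i=4
  ....# -> .   bit 1 = 0  t=2,i=3
  ..... -> .   bit 0 = 0  t=2,i=0
  bits 00110110001100100011111101001100 = 909262668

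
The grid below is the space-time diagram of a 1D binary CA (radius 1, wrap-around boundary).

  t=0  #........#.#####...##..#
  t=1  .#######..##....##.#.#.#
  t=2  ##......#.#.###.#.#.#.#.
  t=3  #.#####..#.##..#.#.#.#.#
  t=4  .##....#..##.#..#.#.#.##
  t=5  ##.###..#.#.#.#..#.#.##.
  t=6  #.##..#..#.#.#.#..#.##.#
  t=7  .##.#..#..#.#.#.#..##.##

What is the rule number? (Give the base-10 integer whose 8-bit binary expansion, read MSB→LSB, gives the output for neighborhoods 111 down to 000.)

  ###|.  b7=0 t=0,i=12
  ##.|.  b6=0 t=0,i=0
  #.#|#  b5=1 t=0,i=10
  #..|#  b4=1 t=0,i=1
  .##|#  b3=1 t=0,i=11
  .#.|.  b2=0 t=0,i=9
  ..#|.  b1=0 t=0,i=8
  ...|#  b0=1 t=0,i=2
  bits 00111001 = 57

57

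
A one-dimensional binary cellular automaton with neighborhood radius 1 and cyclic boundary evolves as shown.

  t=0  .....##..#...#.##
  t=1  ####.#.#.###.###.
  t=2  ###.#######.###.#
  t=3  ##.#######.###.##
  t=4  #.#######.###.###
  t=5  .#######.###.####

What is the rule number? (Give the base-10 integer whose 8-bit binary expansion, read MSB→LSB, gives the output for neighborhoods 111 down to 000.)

  nb ###: next=#  (t=1,i=1, bit7=1)
  nb ##.: next=.  (t=0,i=6, bit6=0)
  nb #.#: next=#  (t=0,i=14, bit5=1)
  nb #..: next=#  (t=0,i=0, bit4=1)
  nb .##: next=#  (t=0,i=5, bit3=1)
  nb .#.: next=#  (t=0,i=9, bit2=1)
  nb ..#: next=.  (t=0,i=4, bit1=0)
  nb ...: next=#  (t=0,i=1, bit0=1)
  bits 10111101 = 189

189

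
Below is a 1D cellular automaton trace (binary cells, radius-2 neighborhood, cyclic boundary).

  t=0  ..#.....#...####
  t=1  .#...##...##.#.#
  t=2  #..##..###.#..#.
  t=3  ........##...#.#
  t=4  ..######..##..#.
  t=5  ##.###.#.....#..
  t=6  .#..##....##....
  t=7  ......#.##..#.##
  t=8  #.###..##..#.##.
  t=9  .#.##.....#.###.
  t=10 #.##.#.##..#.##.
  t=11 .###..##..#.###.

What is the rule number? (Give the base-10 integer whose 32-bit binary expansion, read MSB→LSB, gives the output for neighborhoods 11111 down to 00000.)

2974215179

  [31] ##### => #  t=4,i=4
  [30] ####. => .  t=0,i=14
  [29] ###.# => #  t=2,i=9
  [28] ###.. => #  t=0,i=15
  [27] ##.## => .  t=5,i=2
  [26] ##.#. => .  t=1,i=12
  [25] ##..# => .  t=0,i=0
  [24] ##... => #  t=1,i=7
  [23] #.### => .  t=5,i=3
  [22] #.##. => #  t=7,i=8
  [21] #.#.# => .  t=1,i=13
  [20] #.#.. => .  t=1,i=1
  [19] #..## => .  t=2,i=2
  [18] #..#. => #  t=0,i=1
  [17] #...# => #  t=0,i=10
  [16] #.... => .  t=0,i=4
  [15] .#### => #  t=0,i=13
  [14] .###. => #  t=2,i=8
  [13] .##.# => #  t=1,i=11
  [12] .##.. => .  t=1,i=6
  [11] .#.## => #  t=7,i=7
  [10] .#.#. => #  t=1,i=0
  [9] .#..# => .  t=2,i=1
  [8] .#... => .  t=0,i=3
  [7] ..### => .  t=0,i=12
  [6] ..##. => .  t=1,i=5
  [5] ..#.# => .  t=2,i=14
  [4] ..#.. => .  t=0,i=2
  [3] ...## => #  t=0,i=11
  [2] ...#. => .  t=0,i=7
  [1] ....# => #  t=0,i=6
  [0] ..... => #  t=0,i=5
  bits 10110001010001101110110000001011 = 2974215179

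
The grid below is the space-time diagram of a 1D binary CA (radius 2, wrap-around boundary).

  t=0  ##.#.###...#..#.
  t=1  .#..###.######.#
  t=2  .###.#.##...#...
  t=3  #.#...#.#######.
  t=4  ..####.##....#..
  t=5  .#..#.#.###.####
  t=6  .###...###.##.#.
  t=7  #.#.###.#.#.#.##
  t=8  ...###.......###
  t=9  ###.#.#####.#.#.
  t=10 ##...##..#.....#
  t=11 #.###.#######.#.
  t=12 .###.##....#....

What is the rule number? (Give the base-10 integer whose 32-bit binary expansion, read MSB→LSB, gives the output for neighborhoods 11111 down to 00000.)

  ##### -> .   bit 31 = 0  t=1,i=10
  ####. -> #   bit 30 = 1  t=1,i=12
  ###.# -> .   bit 29 = 0  t=1,i=6
  ###.. -> .   bit 28 = 0  t=0,i=7
  ##.## -> #   bit 27 = 1  t=1,i=7
  ##.#. -> .   bit 26 = 0  t=0,i=2
  ##..# -> #   bit 25 = 1  t=10,i=7
  ##... -> #   bit 24 = 1  t=0,i=8
  #.### -> #   bit 23 = 1  t=0,i=5
  #.##. -> .   bit 22 = 0  t=0,i=0
  #.#.# -> .   bit 21 = 0  t=0,i=3
  #.#.. -> #   bit 20 = 1  t=1,i=1
  #..## -> #   bit 19 = 1  t=1,i=3
  #..#. -> #   bit 18 = 1  t=0,i=13
  #...# -> #   bit 17 = 1  t=0,i=9
  #.... -> #   bit 16 = 1  t=2,i=14
  .#### -> .   bit 15 = 0  t=1,i=9
  .###. -> #   bit 14 = 1  t=0,i=6
  .##.# -> #   bit 13 = 1  t=0,i=1
  .##.. -> #   bit 12 = 1  t=2,i=8
  .#.## -> #   bit 11 = 1  t=0,i=4
  .#.#. -> .   bit 10 = 0  t=1,i=0
  .#..# -> #   bit 9 = 1  t=0,i=12
  .#... -> #   bit 8 = 1  t=2,i=13
  ..### -> .   bit 7 = 0  t=1,i=4
  ..##. -> .   bit 6 = 0  t=10,i=5
  ..#.# -> .   bit 5 = 0  t=0,i=14
  ..#.. -> #   bit 4 = 1  t=0,i=11
  ...## -> #   bit 3 = 1  t=2,i=0
  ...#. -> #   bit 2 = 1  t=0,i=10
  ....# -> .   bit 1 = 0  t=2,i=15
  ..... -> #   bit 0 = 1  t=8,i=8
  bits 01001011100111110111101100011101 = 1268742941

1268742941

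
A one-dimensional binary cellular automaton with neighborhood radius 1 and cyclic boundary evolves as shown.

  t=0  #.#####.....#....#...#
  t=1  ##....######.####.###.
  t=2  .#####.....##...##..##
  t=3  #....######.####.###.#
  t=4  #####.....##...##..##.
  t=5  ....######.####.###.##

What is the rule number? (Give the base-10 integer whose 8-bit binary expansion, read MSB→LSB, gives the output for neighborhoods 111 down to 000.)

  ### -> .   bit 7 = 0  t=0,i=3
  ##. -> #   bit 6 = 1  t=0,i=0
  #.# -> #   bit 5 = 1  t=0,i=1
  #.. -> #   bit 4 = 1  t=0,i=7
  .## -> .   bit 3 = 0  t=0,i=2
  .#. -> .   bit 2 = 0  t=0,i=12
  ..# -> #   bit 1 = 1  t=0,i=11
  ... -> #   bit 0 = 1  t=0,i=8
  bits 01110011 = 115

115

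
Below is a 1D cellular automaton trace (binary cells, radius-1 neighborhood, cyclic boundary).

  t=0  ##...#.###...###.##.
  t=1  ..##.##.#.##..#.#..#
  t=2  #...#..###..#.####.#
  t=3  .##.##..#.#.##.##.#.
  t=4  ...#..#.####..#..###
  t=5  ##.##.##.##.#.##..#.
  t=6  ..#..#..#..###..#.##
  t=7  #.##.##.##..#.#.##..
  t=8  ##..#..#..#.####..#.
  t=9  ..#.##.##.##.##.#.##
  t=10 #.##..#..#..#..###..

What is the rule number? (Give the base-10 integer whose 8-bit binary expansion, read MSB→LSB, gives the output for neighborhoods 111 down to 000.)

  ### -> #   bit 7 = 1  t=0,i=8
  ##. -> .   bit 6 = 0  t=0,i=1
  #.# -> #   bit 5 = 1  t=0,i=6
  #.. -> #   bit 4 = 1  t=0,i=2
  .## -> .   bit 3 = 0  t=0,i=0
  .#. -> #   bit 2 = 1  t=0,i=5
  ..# -> .   bit 1 = 0  t=0,i=4
  ... -> #   bit 0 = 1  t=0,i=3
  bits 10110101 = 181

181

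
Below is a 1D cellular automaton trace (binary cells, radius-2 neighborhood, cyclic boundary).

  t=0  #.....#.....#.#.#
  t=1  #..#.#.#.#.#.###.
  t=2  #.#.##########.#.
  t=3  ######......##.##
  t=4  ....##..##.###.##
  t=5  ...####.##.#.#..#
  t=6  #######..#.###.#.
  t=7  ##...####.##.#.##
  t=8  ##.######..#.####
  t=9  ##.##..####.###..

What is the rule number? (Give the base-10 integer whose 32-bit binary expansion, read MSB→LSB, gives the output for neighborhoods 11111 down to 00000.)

  #####|.  b31=0 t=2,i=6
  ####.|#  b30=1 t=2,i=12
  ###.#|#  b29=1 t=1,i=15
  ###..|#  b28=1 t=3,i=5
  ##.##|.  b27=0 t=3,i=14
  ##.#.|.  b26=0 t=1,i=16
  ##..#|#  b25=1 t=4,i=6
  ##...|.  b24=0 t=0,i=1
  #.###|#  b23=1 t=1,i=13
  #.##.|.  b22=0 t=0,i=16
  #.#.#|#  b21=1 t=0,i=14
  #.#..|#  b20=1 t=1,i=0
  #..##|.  b19=0 t=4,i=7
  #..#.|#  b18=1 t=1,i=2
  #...#|#  b17=1 t=5,i=1
  #....|.  b16=0 t=0,i=2
  .####|#  b15=1 t=2,i=5
  .###.|.  b14=0 t=1,i=14
  .##.#|#  b13=1 t=3,i=13
  .##..|#  b12=1 t=0,i=0
  .#.##|#  b11=1 t=0,i=15
  .#.#.|#  b10=1 t=0,i=13
  .#..#|.  b9=0 t=1,i=1
  .#...|#  b8=1 t=0,i=7
  ..###|#  b7=1 t=5,i=3
  ..##.|#  b6=1 t=3,i=12
  ..#.#|.  b5=0 t=0,i=12
  ..#..|.  b4=0 t=0,i=6
  ...##|#  b3=1 t=3,i=11
  ...#.|#  b2=1 t=0,i=5
  ....#|.  b1=0 t=0,i=4
  .....|#  b0=1 t=0,i=3
  bits 01110010101101101011110111001101 = 1924578765

1924578765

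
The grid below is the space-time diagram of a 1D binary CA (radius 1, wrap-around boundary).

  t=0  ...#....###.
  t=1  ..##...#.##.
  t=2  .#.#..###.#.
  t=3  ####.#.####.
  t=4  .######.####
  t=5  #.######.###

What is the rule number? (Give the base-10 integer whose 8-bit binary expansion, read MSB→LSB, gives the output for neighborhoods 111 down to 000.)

230

  [7] ### => #  t=0,i=9
  [6] ##. => #  t=0,i=10
  [5] #.# => #  t=1,i=8
  [4] #.. => .  t=0,i=4
  [3] .## => .  t=0,i=8
  [2] .#. => #  t=0,i=3
  [1] ..# => #  t=0,i=2
  [0] ... => .  t=0,i=0
  bits 11100110 = 230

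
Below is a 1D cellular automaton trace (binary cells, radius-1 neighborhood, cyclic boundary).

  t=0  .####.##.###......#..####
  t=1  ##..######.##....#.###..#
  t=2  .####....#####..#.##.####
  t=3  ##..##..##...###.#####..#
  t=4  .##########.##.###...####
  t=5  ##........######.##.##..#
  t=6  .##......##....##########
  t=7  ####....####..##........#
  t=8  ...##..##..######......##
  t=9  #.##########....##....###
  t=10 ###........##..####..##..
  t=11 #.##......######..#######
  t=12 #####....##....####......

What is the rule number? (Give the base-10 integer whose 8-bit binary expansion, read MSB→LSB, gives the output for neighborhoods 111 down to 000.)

  [7] ### => .  t=0,i=2
  [6] ##. => #  t=0,i=4
  [5] #.# => #  t=0,i=0
  [4] #.. => #  t=0,i=12
  [3] .## => #  t=0,i=1
  [2] .#. => .  t=0,i=18
  [1] ..# => #  t=0,i=17
  [0] ... => .  t=0,i=13
  bits 01111010 = 122

122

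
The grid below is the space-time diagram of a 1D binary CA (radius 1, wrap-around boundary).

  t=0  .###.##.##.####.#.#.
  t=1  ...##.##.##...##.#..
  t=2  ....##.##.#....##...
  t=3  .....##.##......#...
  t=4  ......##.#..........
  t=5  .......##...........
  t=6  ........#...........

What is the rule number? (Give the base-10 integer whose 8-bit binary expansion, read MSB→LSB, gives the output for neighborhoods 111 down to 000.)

  ###|.  b7=0 t=0,i=2
  ##.|#  b6=1 t=0,i=3
  #.#|#  b5=1 t=0,i=4
  #..|.  b4=0 t=0,i=19
  .##|.  b3=0 t=0,i=1
  .#.|.  b2=0 t=0,i=16
  ..#|.  b1=0 t=0,i=0
  ...|.  b0=0 t=1,i=0
  bits 01100000 = 96

96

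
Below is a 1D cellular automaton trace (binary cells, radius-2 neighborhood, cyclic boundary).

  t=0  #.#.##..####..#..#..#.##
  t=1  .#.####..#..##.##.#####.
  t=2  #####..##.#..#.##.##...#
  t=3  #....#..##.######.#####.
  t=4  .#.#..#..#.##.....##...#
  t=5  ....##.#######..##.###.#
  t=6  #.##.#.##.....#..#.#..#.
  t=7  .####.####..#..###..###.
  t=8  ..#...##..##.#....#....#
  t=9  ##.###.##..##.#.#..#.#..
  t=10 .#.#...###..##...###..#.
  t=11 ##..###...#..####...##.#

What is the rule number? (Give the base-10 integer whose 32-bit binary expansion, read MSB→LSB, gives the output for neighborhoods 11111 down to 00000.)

  ##### -> .   bit 31 = 0  t=1,i=20
  ####. -> .   bit 30 = 0  t=0,i=10
  ###.# -> .   bit 29 = 0  t=0,i=0
  ###.. -> .   bit 28 = 0  t=0,i=11
  ##.## -> .   bit 27 = 0  t=1,i=14
  ##.#. -> #   bit 26 = 1  t=0,i=1
  ##..# -> #   bit 25 = 1  t=0,i=6
  ##... -> #   bit 24 = 1  t=2,i=20
  #.### -> #   bit 23 = 1  t=0,i=22
  #.##. -> #   bit 22 = 1  t=0,i=4
  #.#.# -> .   bit 21 = 0  t=0,i=2
  #.#.. -> .   bit 20 = 0  t=2,i=10
  #..## -> .   bit 19 = 0  t=0,i=7
  #..#. -> #   bit 18 = 1  t=0,i=13
  #...# -> #   bit 17 = 1  t=2,i=21
  #.... -> .   bit 16 = 0  t=3,i=2
  .#### -> #   bit 15 = 1  t=0,i=9
  .###. -> .   bit 14 = 0  t=0,i=23
  .##.# -> #   bit 13 = 1  t=1,i=13
  .##.. -> #   bit 12 = 1  t=0,i=5
  .#.## -> #   bit 11 = 1  t=0,i=3
  .#.#. -> .   bit 10 = 0  t=4,i=0
  .#..# -> #   bit 9 = 1  t=0,i=15
  .#... -> #   bit 8 = 1  t=3,i=1
  ..### -> .   bit 7 = 0  t=0,i=8
  ..##. -> .   bit 6 = 0  t=1,i=12
  ..#.# -> #   bit 5 = 1  t=0,i=20
  ..#.. -> .   bit 4 = 0  t=0,i=14
  ...## -> #   bit 3 = 1  t=2,i=22
  ...#. -> .   bit 2 = 0  t=3,i=4
  ....# -> #   bit 1 = 1  t=3,i=3
  ..... -> .   bit 0 = 0  t=4,i=15
  bits 00000111110001101011101100101010 = 130464554

130464554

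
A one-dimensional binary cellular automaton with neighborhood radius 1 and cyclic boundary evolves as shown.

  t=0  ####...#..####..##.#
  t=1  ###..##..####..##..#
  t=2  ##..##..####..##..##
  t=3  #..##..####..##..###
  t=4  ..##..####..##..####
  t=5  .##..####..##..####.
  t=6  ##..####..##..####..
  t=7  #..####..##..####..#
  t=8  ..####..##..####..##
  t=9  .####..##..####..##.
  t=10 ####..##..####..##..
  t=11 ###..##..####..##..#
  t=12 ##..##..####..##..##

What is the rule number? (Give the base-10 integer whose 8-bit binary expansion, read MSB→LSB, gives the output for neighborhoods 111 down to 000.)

139

  ### -> #   bit 7 = 1  t=0,i=0
  ##. -> .   bit 6 = 0  t=0,i=3
  #.# -> .   bit 5 = 0  t=0,i=18
  #.. -> .   bit 4 = 0  t=0,i=4
  .## -> #   bit 3 = 1  t=0,i=10
  .#. -> .   bit 2 = 0  t=0,i=7
  ..# -> #   bit 1 = 1  t=0,i=6
  ... -> #   bit 0 = 1  t=0,i=5
  bits 10001011 = 139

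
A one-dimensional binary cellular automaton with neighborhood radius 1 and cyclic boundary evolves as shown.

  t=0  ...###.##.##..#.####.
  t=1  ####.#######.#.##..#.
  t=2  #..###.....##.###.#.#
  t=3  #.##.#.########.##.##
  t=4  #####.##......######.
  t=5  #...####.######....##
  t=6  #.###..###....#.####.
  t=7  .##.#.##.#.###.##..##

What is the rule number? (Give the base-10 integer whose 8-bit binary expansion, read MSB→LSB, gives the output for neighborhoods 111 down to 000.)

107

  nb ###: next=.  (t=0,i=4, bit7=0)
  nb ##.: next=#  (t=0,i=5, bit6=1)
  nb #.#: next=#  (t=0,i=6, bit5=1)
  nb #..: next=.  (t=0,i=12, bit4=0)
  nb .##: next=#  (t=0,i=3, bit3=1)
  nb .#.: next=.  (t=0,i=14, bit2=0)
  nb ..#: next=#  (t=0,i=2, bit1=1)
  nb ...: next=#  (t=0,i=0, bit0=1)
  bits 01101011 = 107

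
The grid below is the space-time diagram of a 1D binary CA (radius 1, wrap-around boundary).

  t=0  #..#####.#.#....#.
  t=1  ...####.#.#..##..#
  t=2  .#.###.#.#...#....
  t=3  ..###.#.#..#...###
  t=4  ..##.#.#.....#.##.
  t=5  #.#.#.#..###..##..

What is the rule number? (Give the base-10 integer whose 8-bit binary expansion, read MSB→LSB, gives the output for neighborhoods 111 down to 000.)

169

  ###|#  b7=1 t=0,i=4
  ##.|.  b6=0 t=0,i=7
  #.#|#  b5=1 t=0,i=8
  #..|.  b4=0 t=0,i=1
  .##|#  b3=1 t=0,i=3
  .#.|.  b2=0 t=0,i=0
  ..#|.  b1=0 t=0,i=2
  ...|#  b0=1 t=0,i=13
  bits 10101001 = 169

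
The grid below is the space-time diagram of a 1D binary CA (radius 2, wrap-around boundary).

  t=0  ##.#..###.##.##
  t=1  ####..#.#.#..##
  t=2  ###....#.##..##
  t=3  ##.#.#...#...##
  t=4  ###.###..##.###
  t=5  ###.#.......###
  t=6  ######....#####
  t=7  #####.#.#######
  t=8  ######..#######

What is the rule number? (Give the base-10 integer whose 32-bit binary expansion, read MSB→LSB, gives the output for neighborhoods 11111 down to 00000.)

3855648154

  [31] ##### => #  t=1,i=0
  [30] ####. => #  t=0,i=0
  [29] ###.# => #  t=0,i=1
  [28] ###.. => .  t=1,i=3
  [27] ##.## => .  t=0,i=9
  [26] ##.#. => #  t=0,i=2
  [25] ##..# => .  t=1,i=4
  [24] ##... => #  t=2,i=3
  [23] #.### => #  t=0,i=13
  [22] #.##. => #  t=0,i=10
  [21] #.#.# => .  t=1,i=8
  [20] #.#.. => #  t=0,i=3
  [19] #..## => .  t=0,i=5
  [18] #..#. => .  t=1,i=5
  [17] #...# => .  t=3,i=7
  [16] #.... => .  t=2,i=4
  [15] .#### => #  t=0,i=14
  [14] .###. => .  t=0,i=7
  [13] .##.# => .  t=0,i=11
  [12] .##.. => .  t=2,i=10
  [11] .#.## => .  t=2,i=8
  [10] .#.#. => #  t=1,i=7
  [9] .#..# => .  t=0,i=4
  [8] .#... => #  t=3,i=6
  [7] ..### => #  t=0,i=6
  [6] ..##. => .  t=4,i=9
  [5] ..#.# => .  t=1,i=6
  [4] ..#.. => #  t=3,i=9
  [3] ...## => #  t=3,i=12
  [2] ...#. => .  t=2,i=6
  [1] ....# => #  t=2,i=5
  [0] ..... => .  t=5,i=7
  bits 11100101110100001000010110011010 = 3855648154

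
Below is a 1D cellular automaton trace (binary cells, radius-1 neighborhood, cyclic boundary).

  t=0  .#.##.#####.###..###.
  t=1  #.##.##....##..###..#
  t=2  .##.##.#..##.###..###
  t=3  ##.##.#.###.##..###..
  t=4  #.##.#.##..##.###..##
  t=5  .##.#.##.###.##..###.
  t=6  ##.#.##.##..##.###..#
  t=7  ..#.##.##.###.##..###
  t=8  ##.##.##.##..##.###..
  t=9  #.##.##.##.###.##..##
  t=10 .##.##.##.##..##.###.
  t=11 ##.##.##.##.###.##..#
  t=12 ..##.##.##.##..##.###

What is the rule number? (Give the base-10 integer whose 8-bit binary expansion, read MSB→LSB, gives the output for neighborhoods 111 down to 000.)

  [7] ### => .  t=0,i=7
  [6] ##. => .  t=0,i=4
  [5] #.# => #  t=0,i=2
  [4] #.. => #  t=0,i=15
  [3] .## => #  t=0,i=3
  [2] .#. => .  t=0,i=1
  [1] ..# => #  t=0,i=0
  [0] ... => .  t=1,i=8
  bits 00111010 = 58

58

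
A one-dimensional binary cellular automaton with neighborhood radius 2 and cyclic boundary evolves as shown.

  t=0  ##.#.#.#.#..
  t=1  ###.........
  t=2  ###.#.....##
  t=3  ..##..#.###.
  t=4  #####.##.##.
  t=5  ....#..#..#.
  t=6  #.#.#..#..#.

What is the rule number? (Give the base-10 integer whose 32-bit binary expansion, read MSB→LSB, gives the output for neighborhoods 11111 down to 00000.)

  nb #####: next=.  (t=2,i=0, bit31=0)
  nb ####.: next=.  (t=2,i=1, bit30=0)
  nb ###.#: next=#  (t=2,i=2, bit29=1)
  nb ###..: next=#  (t=1,i=2, bit28=1)
  nb ##.##: next=.  (t=4,i=5, bit27=0)
  nb ##.#.: next=#  (t=0,i=2, bit26=1)
  nb ##..#: next=#  (t=3,i=4, bit25=1)
  nb ##...: next=.  (t=1,i=3, bit24=0)
  nb #.###: next=.  (t=3,i=8, bit23=0)
  nb #.##.: next=.  (t=4,i=6, bit22=0)
  nb #.#.#: next=.  (t=0,i=3, bit21=0)
  nb #.#..: next=.  (t=0,i=9, bit20=0)
  nb #..##: next=.  (t=0,i=11, bit19=0)
  nb #..#.: next=.  (t=3,i=5, bit18=0)
  nb #...#: next=#  (t=3,i=0, bit17=1)
  nb #....: next=#  (t=1,i=4, bit16=1)
  nb .####: next=.  (t=2,i=11, bit15=0)
  nb .###.: next=#  (t=1,i=1, bit14=1)
  nb .##.#: next=#  (t=0,i=1, bit13=1)
  nb .##..: next=#  (t=3,i=3, bit12=1)
  nb .#.##: next=#  (t=3,i=7, bit11=1)
  nb .#.#.: next=.  (t=0,i=4, bit10=0)
  nb .#..#: next=.  (t=0,i=10, bit9=0)
  nb .#...: next=.  (t=2,i=5, bit8=0)
  nb ..###: next=#  (t=1,i=0, bit7=1)
  nb ..##.: next=#  (t=0,i=0, bit6=1)
  nb ..#.#: next=#  (t=3,i=6, bit5=1)
  nb ..#..: next=#  (t=5,i=4, bit4=1)
  nb ...##: next=#  (t=1,i=11, bit3=1)
  nb ...#.: next=.  (t=5,i=3, bit2=0)
  nb ....#: next=#  (t=1,i=10, bit1=1)
  nb .....: next=.  (t=1,i=5, bit0=0)
  bits 00110110000000110111100011111010 = 906197242

906197242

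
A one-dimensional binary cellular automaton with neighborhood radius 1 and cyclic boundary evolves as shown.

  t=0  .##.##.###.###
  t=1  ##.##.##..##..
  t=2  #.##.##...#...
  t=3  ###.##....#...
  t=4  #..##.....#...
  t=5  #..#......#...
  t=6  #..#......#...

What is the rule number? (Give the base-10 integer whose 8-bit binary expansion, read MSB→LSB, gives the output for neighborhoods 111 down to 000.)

  ### -> .   bit 7 = 0  t=0,i=8
  ##. -> .   bit 6 = 0  t=0,i=2
  #.# -> #   bit 5 = 1  t=0,i=0
  #.. -> .   bit 4 = 0  t=1,i=8
  .## -> #   bit 3 = 1  t=0,i=1
  .#. -> #   bit 2 = 1  t=2,i=0
  ..# -> .   bit 1 = 0  t=1,i=9
  ... -> .   bit 0 = 0  t=2,i=8
  bits 00101100 = 44

44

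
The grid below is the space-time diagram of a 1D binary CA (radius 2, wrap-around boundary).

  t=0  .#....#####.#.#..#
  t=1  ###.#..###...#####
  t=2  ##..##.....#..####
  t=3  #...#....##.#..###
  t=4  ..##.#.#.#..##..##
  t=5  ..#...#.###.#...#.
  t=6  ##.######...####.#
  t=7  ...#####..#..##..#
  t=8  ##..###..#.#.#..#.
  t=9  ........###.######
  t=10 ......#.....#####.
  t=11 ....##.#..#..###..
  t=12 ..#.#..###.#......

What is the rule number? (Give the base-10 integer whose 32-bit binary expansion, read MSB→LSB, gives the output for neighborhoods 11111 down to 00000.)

  nb #####: next=#  (t=0,i=8, bit31=1)
  nb ####.: next=#  (t=0,i=9, bit30=1)
  nb ###.#: next=.  (t=0,i=10, bit29=0)
  nb ###..: next=.  (t=1,i=9, bit28=0)
  nb ##.##: next=.  (t=6,i=2, bit27=0)
  nb ##.#.: next=.  (t=0,i=11, bit26=0)
  nb ##..#: next=.  (t=2,i=2, bit25=0)
  nb ##...: next=.  (t=1,i=10, bit24=0)
  nb #.###: next=#  (t=5,i=8, bit23=1)
  nb #.##.: next=.  (t=8,i=0, bit22=0)
  nb #.#.#: next=.  (t=0,i=12, bit21=0)
  nb #.#..: next=#  (t=0,i=1, bit20=1)
  nb #..##: next=.  (t=1,i=6, bit19=0)
  nb #..#.: next=#  (t=0,i=16, bit18=1)
  nb #...#: next=#  (t=1,i=11, bit17=1)
  nb #....: next=.  (t=0,i=3, bit16=0)
  nb .####: next=#  (t=0,i=7, bit15=1)
  nb .###.: next=.  (t=1,i=8, bit14=0)
  nb .##.#: next=.  (t=3,i=10, bit13=0)
  nb .##..: next=.  (t=2,i=5, bit12=0)
  nb .#.##: next=#  (t=5,i=7, bit11=1)
  nb .#.#.: next=#  (t=0,i=0, bit10=1)
  nb .#..#: next=#  (t=0,i=15, bit9=1)
  nb .#...: next=#  (t=0,i=2, bit8=1)
  nb ..###: next=.  (t=0,i=6, bit7=0)
  nb ..##.: next=#  (t=2,i=4, bit6=1)
  nb ..#.#: next=#  (t=0,i=17, bit5=1)
  nb ..#..: next=.  (t=2,i=11, bit4=0)
  nb ...##: next=.  (t=0,i=5, bit3=0)
  nb ...#.: next=#  (t=2,i=10, bit2=1)
  nb ....#: next=#  (t=0,i=4, bit1=1)
  nb .....: next=.  (t=2,i=8, bit0=0)
  bits 11000000100101101000111101100110 = 3231092582

3231092582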